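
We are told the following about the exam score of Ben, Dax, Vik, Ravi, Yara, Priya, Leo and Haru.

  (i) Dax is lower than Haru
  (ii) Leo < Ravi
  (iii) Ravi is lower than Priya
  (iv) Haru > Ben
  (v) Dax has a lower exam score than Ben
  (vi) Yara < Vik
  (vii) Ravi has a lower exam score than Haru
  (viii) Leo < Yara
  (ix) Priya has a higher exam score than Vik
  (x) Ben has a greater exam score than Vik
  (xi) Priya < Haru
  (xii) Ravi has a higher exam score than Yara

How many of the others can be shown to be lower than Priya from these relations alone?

4

Directly below Priya: Ravi, Vik.
One step further: Leo, Yara (4 so far).
No other element is forced below Priya by the given relations, so the count is 4.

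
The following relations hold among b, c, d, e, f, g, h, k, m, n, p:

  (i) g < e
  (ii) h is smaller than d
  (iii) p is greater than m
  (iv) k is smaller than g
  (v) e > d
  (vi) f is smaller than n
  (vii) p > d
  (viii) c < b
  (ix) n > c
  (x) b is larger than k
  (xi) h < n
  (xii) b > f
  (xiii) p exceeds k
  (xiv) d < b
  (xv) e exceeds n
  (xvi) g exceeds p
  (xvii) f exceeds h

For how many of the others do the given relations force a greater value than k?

4

Directly above k: p, g, b.
One step further: e (4 so far).
No other element is forced above k by the given relations, so the count is 4.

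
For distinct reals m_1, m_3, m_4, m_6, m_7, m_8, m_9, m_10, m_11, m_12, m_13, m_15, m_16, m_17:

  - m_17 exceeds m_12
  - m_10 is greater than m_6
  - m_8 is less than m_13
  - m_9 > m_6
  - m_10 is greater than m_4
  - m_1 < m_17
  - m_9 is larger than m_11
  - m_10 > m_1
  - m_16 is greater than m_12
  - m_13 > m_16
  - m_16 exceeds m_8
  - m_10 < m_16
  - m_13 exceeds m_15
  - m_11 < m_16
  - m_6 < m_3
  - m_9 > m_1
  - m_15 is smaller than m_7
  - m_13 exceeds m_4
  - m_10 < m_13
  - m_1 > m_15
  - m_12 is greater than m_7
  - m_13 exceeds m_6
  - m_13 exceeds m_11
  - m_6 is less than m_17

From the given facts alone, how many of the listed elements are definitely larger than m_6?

6

From m_6 the given relations immediately reach m_9, m_3, m_17, m_10, m_13.
From those, m_16 — 6 in total.
Nothing else is reachable above m_6; 6 in all.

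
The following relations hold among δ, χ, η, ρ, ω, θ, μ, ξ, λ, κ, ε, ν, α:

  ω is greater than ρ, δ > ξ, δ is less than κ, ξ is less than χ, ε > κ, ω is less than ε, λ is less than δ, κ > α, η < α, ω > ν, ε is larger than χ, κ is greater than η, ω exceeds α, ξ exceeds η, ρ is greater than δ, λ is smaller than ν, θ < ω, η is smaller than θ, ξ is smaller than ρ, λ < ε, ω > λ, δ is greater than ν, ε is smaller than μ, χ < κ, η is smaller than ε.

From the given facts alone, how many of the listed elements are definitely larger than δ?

Directly above δ: ρ, κ.
One step further: ω, ε (4 so far).
One step further: μ (5 so far).
Nothing else is reachable above δ; 5 in all.

5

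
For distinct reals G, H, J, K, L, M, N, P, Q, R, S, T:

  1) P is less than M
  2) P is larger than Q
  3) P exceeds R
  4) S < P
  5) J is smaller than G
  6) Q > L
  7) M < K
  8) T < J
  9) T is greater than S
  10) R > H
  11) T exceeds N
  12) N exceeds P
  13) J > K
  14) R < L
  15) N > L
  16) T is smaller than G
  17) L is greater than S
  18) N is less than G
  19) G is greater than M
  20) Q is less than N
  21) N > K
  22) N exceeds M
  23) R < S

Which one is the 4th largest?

Chaining the given pairs: H < R < S < L < Q < P < M < K < N < T < J < G.
The 4th largest is N.

N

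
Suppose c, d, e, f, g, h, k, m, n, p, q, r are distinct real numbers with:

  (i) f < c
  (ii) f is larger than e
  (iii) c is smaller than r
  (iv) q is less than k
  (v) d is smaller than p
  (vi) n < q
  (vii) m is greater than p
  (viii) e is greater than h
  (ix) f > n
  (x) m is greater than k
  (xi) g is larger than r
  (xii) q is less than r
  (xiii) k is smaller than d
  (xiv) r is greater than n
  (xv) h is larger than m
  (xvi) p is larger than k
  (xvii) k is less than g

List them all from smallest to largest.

n < q < k < d < p < m < h < e < f < c < r < g

Nothing is placed below n, so it is least; from there n < q; q < k; k < d; d < p; p < m; m < h; h < e; e < f; f < c; c < r; r < g, each given directly.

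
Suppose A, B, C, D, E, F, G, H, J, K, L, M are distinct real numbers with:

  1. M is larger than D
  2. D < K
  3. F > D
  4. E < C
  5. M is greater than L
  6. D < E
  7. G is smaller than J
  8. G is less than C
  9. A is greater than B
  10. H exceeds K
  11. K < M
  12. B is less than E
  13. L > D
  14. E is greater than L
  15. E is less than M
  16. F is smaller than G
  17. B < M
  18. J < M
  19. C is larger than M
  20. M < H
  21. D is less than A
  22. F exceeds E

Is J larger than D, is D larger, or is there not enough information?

J

The relevant relations are D < L; L < E; E < F; F < G; G < J.
Together: D < L < E < F < G < J.
So J is larger.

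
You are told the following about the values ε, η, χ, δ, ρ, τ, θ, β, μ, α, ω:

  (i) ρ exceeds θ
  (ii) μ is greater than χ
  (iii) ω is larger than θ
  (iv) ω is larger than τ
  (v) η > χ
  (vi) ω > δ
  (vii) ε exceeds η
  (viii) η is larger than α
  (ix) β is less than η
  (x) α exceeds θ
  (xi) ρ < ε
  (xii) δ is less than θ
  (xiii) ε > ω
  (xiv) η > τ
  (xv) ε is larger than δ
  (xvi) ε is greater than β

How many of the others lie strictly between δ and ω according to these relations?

1

Chaining upward from δ reaches: θ, α, η, ρ, ε.
Chaining downward from ω reaches: θ, τ.
Strictly between δ and ω are those in both lists: θ — 1 element.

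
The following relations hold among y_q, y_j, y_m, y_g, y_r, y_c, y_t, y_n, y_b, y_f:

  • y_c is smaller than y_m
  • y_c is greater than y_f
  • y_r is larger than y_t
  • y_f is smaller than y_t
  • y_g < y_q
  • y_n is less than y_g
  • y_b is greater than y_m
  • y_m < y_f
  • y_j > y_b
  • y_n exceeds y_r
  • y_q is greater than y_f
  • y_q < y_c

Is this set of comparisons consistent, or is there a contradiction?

We have y_m < y_f stated directly, yet also y_f < y_t < y_r < y_n < y_g < y_q < y_c < y_m by chaining the others — so y_f < y_m. Contradiction.

inconsistent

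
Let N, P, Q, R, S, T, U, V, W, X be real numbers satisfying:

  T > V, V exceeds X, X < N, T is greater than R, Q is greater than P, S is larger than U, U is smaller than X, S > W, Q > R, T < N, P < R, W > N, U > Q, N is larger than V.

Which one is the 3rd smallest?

Chaining the given pairs: P < R < Q < U < X < V < T < N < W < S.
Counting 3 from the smallest end gives Q.

Q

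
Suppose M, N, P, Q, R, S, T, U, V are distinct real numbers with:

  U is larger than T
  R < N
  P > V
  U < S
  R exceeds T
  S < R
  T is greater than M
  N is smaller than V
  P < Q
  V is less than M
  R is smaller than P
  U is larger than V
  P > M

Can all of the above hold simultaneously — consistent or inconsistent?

inconsistent

Chaining the given relations yields N < V < M < T < U < S < R, so N < R. But one relation states R < N. These cannot both hold.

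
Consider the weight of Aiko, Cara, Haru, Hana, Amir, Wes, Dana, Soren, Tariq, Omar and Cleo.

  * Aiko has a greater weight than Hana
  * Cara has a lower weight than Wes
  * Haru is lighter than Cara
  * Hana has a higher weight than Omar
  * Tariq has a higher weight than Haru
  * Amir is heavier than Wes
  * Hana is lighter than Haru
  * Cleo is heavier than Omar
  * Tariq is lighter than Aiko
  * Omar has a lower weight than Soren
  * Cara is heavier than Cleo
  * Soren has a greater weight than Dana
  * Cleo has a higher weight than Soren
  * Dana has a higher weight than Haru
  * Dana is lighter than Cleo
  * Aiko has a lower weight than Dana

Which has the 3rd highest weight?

Cara

Piecing the relations together gives one ordering: Omar < Hana < Haru < Tariq < Aiko < Dana < Soren < Cleo < Cara < Wes < Amir.
The 3rd largest is Cara.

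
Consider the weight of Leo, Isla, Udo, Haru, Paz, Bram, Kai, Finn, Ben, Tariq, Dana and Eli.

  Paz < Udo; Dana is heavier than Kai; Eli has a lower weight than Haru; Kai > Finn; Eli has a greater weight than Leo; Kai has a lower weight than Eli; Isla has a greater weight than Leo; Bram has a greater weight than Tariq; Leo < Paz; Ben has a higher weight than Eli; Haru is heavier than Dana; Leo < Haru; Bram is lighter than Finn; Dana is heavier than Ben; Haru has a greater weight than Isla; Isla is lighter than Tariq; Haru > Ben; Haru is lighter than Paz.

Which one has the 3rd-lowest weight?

Piecing the relations together gives one ordering: Leo < Isla < Tariq < Bram < Finn < Kai < Eli < Ben < Dana < Haru < Paz < Udo.
Counting 3 from the smallest end gives Tariq.

Tariq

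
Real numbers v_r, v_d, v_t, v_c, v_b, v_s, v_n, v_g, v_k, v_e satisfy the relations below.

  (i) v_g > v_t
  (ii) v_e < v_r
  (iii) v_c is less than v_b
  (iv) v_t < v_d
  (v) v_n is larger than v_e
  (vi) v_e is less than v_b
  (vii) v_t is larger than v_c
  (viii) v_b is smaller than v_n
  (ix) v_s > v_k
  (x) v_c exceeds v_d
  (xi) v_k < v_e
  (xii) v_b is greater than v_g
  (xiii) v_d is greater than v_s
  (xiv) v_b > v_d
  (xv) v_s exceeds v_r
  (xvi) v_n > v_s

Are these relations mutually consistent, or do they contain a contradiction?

inconsistent

We have v_t < v_d stated directly, yet also v_d < v_c < v_t by chaining the others — so v_d < v_t. Contradiction.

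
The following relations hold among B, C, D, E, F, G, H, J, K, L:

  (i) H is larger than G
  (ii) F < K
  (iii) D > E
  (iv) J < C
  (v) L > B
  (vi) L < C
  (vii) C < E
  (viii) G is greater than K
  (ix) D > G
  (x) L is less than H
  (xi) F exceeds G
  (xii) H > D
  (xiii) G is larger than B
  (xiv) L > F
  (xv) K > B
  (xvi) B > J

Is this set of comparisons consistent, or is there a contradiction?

We have F < K stated directly, yet also K < G < F by chaining the others — so K < F. Contradiction.

inconsistent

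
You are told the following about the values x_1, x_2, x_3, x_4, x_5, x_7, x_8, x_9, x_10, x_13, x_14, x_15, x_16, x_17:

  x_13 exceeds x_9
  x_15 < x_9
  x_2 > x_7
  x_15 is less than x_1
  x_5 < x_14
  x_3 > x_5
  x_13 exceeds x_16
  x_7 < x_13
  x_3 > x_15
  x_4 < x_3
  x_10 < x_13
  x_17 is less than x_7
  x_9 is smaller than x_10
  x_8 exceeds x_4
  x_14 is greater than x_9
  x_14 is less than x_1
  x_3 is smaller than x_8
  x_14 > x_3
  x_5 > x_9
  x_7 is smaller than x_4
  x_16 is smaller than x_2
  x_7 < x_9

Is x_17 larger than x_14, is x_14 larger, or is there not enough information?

x_14

Following the relations from x_17: x_17 < x_7 < x_9 < x_5 < x_14.
So x_14 is larger.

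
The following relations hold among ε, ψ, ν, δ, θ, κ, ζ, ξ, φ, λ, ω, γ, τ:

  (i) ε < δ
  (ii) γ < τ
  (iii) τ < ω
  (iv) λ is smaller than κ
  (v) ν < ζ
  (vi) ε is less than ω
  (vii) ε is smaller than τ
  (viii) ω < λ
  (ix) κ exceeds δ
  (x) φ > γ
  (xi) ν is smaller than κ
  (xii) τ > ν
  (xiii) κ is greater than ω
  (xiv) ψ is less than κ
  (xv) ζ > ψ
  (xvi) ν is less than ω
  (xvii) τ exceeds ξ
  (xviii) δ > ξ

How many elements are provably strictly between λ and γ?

2

The relations place γ below λ. An element lies strictly between them when it is forced above γ and also forced below λ.
Above γ: {τ, ω, κ, φ}. Below λ: {ε, ξ, ν, τ, ω}.
Intersection: {τ, ω} — 2.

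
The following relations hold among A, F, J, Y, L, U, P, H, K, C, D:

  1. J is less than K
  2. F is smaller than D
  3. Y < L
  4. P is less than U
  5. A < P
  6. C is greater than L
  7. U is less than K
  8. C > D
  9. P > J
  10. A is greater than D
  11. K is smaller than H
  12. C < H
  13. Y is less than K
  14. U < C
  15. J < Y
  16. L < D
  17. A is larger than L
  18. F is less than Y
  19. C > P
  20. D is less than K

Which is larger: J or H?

H

J < Y and Y < L give J < L.
With L < D: J < Y < L < D.
With D < A: J < Y < L < D < A.
With A < P: J < Y < L < D < A < P.
Then P < U extends the chain to U.
With U < K: J < Y < L < D < A < P < U < K.
Then K < H extends the chain to H.
So J < H; H is the larger of the two.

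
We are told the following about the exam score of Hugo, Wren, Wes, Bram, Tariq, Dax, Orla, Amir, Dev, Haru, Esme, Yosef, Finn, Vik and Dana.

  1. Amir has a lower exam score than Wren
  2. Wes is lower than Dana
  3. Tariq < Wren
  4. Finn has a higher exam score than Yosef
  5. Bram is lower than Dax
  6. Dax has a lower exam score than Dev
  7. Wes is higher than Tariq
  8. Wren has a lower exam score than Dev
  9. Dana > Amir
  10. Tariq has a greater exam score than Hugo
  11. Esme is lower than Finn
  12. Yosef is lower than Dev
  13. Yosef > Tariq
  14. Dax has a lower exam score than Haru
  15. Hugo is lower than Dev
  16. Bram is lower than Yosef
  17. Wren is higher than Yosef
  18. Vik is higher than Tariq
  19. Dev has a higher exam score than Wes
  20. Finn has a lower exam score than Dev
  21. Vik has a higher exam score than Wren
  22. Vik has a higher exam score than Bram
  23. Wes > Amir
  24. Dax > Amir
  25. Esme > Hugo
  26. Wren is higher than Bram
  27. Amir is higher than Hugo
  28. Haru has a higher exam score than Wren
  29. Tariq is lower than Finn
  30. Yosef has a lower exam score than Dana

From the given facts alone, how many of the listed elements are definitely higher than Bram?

From Bram the given relations immediately reach Dax, Yosef, Wren, Vik.
From those, Haru, Dana, Finn, Dev — 8 in total.
Nothing else is reachable above Bram; 8 in all.

8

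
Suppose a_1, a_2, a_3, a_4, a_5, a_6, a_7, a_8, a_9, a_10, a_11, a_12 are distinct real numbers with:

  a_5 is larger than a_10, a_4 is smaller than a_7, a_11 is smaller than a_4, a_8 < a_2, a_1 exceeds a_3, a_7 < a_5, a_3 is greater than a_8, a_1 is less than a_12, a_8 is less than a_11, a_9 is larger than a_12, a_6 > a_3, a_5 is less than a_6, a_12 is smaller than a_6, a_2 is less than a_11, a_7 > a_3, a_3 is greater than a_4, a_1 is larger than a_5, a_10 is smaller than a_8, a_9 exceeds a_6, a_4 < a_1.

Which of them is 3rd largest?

a_12

The consecutive relations fix a unique order: a_10 < a_8 < a_2 < a_11 < a_4 < a_3 < a_7 < a_5 < a_1 < a_12 < a_6 < a_9.
Counting 3 from the largest end gives a_12.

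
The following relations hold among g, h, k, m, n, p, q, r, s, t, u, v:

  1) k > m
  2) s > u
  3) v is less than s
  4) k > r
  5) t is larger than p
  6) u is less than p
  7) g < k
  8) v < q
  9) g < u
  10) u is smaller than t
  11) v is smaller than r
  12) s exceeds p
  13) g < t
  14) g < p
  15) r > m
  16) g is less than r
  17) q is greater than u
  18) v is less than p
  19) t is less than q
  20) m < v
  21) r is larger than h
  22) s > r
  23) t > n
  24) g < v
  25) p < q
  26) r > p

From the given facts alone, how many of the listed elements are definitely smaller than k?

From k the given relations immediately reach g, m, r.
From those, v, p, h — 6 in total.
From those, u — 7 in total.
Nothing else is reachable below k; 7 in all.

7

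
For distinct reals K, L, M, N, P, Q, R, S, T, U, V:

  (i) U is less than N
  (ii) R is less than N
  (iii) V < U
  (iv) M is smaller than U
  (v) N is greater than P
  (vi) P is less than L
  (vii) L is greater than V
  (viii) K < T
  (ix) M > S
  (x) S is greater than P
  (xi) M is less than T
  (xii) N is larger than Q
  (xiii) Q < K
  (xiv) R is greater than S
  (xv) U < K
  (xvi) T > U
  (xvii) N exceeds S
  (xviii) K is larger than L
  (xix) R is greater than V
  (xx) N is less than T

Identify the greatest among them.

Chaining downward from T: directly below it, M, U, N, K; then P, S, V, L, Q, R.
That covers every other element, and nothing is given above T, so T is the greatest.

T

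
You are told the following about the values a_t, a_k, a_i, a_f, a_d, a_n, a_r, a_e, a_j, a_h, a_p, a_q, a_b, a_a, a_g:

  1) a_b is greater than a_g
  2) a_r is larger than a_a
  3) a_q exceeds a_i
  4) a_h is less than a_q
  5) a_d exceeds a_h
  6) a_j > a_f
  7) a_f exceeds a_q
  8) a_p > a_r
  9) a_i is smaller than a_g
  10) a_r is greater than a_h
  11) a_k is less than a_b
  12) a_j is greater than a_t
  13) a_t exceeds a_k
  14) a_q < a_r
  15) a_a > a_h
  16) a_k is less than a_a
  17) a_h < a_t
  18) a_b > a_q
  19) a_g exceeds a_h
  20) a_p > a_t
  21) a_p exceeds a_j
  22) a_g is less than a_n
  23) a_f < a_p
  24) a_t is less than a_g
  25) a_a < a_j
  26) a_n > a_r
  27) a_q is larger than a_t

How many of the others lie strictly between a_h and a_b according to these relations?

Chaining upward from a_h reaches: a_t, a_q, a_f, a_a, a_g, a_r, a_d, a_n, a_j, a_p.
Chaining downward from a_b reaches: a_k, a_i, a_t, a_q, a_g.
Strictly between a_h and a_b are those in both lists: a_t, a_q, a_g — 3 elements.

3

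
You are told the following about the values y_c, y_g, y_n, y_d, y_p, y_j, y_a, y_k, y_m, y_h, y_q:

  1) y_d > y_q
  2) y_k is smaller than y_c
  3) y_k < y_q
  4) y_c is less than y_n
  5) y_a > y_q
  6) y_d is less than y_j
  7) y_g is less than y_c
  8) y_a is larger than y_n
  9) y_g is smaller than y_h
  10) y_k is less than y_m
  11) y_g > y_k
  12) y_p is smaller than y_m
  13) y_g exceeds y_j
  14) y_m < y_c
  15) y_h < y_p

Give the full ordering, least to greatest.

y_k < y_q < y_d < y_j < y_g < y_h < y_p < y_m < y_c < y_n < y_a

Nothing is placed below y_k, so it is least; from there y_k < y_q; y_q < y_d; y_d < y_j; y_j < y_g; y_g < y_h; y_h < y_p; y_p < y_m; y_m < y_c; y_c < y_n; y_n < y_a, each given directly.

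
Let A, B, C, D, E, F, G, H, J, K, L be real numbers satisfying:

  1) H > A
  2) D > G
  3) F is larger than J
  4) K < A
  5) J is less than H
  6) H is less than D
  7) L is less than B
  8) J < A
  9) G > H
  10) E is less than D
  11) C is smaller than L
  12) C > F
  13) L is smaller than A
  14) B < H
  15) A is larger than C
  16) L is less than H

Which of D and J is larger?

Link the given pairs in sequence: J < F; F < C; C < L; L < A; A < H; H < G; G < D.
Together: J < F < C < L < A < H < G < D.
So J < D; D is the larger of the two.

D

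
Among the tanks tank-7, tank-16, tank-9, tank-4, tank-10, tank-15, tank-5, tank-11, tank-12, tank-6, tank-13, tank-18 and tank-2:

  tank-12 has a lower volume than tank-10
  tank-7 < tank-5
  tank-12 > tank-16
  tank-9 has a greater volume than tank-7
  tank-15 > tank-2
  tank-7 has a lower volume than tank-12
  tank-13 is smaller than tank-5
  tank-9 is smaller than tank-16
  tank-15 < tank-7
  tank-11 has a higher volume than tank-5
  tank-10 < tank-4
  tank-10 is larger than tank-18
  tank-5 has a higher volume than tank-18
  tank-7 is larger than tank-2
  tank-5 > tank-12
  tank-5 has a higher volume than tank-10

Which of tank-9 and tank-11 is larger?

tank-11

Link the given pairs in sequence: tank-9 < tank-16; tank-16 < tank-12; tank-12 < tank-10; tank-10 < tank-5; tank-5 < tank-11.
Together: tank-9 < tank-16 < tank-12 < tank-10 < tank-5 < tank-11.
So tank-9 < tank-11; tank-11 is the larger of the two.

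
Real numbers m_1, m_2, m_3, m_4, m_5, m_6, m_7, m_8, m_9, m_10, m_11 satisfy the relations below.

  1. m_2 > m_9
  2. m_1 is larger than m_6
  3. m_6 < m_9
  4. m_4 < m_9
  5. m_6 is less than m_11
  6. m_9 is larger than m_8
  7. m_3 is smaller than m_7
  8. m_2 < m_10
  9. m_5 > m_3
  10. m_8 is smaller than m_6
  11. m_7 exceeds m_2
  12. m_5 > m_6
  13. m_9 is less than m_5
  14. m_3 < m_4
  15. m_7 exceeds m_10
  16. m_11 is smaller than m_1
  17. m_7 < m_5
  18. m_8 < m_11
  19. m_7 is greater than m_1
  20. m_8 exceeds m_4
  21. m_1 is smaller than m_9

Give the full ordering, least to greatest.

The consecutive links are each given: m_3 < m_4; m_4 < m_8; m_8 < m_6; m_6 < m_11; m_11 < m_1; m_1 < m_9; m_9 < m_2; m_2 < m_10; m_10 < m_7; m_7 < m_5.

m_3 < m_4 < m_8 < m_6 < m_11 < m_1 < m_9 < m_2 < m_10 < m_7 < m_5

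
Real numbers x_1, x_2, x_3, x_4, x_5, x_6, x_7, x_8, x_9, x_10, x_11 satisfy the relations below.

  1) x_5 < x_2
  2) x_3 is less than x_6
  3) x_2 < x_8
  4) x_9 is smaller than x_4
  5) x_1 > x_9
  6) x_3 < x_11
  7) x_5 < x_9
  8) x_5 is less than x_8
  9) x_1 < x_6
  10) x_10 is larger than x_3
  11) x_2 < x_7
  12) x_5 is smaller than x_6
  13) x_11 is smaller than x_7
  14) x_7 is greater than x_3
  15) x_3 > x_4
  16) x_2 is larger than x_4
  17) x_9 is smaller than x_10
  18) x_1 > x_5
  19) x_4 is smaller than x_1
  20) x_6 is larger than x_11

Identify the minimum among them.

x_5

x_9 is not least since x_5 < x_9; x_4 is not least since x_9 < x_4; x_3 is not least since x_4 < x_3; x_1 is not least since x_4 < x_1; x_11 is not least since x_3 < x_11; x_2 is not least since x_5 < x_2; x_7 is not least since x_3 < x_7; x_10 is not least since x_9 < x_10; x_6 is not least since x_1 < x_6; x_8 is not least since x_5 < x_8.
Only x_5 has nothing below it, so x_5 is the minimum.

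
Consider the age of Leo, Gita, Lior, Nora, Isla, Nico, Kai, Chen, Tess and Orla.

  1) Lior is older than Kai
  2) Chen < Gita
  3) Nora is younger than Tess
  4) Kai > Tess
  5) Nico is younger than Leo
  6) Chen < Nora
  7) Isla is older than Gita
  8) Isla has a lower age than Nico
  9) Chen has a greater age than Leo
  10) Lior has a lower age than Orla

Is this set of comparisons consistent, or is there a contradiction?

Chaining the given relations yields Gita < Isla < Nico < Leo < Chen, so Gita < Chen. But one relation states Chen < Gita. These cannot both hold.

inconsistent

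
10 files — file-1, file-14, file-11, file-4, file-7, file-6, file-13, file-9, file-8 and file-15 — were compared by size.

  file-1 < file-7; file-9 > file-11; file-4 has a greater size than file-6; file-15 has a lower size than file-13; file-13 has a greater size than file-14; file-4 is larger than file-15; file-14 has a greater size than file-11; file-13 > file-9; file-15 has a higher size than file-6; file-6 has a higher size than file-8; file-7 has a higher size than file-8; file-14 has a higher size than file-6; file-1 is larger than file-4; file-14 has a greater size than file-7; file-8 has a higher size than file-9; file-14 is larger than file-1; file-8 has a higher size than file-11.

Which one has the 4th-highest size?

file-1

Piecing the relations together gives one ordering: file-11 < file-9 < file-8 < file-6 < file-15 < file-4 < file-1 < file-7 < file-14 < file-13.
The 4th largest is file-1.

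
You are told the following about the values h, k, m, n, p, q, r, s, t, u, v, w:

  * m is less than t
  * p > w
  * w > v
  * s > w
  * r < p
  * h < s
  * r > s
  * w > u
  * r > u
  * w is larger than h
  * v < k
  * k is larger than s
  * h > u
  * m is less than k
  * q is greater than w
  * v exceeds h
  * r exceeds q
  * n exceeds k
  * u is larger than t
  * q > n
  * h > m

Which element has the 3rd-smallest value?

The consecutive relations fix a unique order: m < t < u < h < v < w < s < k < n < q < r < p.
Counting 3 from the smallest end gives u.

u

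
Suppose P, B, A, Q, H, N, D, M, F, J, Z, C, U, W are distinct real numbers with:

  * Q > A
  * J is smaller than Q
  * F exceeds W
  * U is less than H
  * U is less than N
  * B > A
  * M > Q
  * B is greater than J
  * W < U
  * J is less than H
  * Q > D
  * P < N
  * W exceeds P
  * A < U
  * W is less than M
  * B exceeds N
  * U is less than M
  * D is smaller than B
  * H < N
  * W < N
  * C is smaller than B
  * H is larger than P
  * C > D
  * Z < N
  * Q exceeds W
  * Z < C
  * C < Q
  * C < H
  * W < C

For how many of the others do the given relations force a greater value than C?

Directly above C: H, Q, B.
One step further: N, M (5 so far).
Nothing else is reachable above C; 5 in all.

5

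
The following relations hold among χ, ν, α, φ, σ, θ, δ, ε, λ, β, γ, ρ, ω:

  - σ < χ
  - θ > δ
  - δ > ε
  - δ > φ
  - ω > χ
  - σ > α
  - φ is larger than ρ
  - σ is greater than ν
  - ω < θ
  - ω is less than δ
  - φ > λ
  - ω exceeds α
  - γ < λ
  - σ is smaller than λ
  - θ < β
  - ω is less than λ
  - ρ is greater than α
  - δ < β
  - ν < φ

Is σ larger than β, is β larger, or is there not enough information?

σ < χ < ω < λ < φ < δ < θ < β, by transitivity through χ, ω, λ, φ, δ, θ.
So β is larger.

β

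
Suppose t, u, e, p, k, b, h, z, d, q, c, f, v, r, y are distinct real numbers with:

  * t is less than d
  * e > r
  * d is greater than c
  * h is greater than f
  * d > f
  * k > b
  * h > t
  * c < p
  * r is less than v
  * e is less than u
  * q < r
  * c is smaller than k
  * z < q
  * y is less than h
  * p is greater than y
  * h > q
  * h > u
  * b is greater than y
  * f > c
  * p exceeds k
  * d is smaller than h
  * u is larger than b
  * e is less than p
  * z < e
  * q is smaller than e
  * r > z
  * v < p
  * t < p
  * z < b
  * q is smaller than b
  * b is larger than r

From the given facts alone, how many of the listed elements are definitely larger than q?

8

From q the given relations immediately reach r, b, e, h.
From those, u, k, v, p — 8 in total.
Nothing else is reachable above q; 8 in all.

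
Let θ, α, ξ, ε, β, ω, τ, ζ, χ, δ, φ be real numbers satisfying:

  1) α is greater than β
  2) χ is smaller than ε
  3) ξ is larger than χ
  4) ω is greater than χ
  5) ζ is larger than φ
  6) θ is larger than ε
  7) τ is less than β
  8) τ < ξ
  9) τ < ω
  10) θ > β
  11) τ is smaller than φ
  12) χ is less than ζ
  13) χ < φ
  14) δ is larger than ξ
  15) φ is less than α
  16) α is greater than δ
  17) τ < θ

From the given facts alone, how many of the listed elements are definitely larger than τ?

8

The elements the relations force above τ are ω, ξ, φ, β, δ, ζ, α, θ — no chain reaches any other.
That is 8.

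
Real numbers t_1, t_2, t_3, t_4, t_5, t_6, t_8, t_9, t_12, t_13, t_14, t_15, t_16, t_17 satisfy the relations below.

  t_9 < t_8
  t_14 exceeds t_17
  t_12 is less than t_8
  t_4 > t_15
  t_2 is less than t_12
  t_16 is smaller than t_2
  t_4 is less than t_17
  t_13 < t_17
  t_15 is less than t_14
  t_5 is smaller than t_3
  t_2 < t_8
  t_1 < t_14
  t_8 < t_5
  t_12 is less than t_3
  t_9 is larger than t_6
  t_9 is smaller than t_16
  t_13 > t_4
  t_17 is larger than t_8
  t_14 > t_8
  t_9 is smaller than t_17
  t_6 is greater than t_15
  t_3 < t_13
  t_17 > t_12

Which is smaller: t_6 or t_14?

t_6

Chaining the given relations: t_6 < t_9 < t_16 < t_2 < t_12 < t_8 < t_5 < t_3 < t_13 < t_17 < t_14.
So t_6 < t_14; t_6 is the smaller of the two.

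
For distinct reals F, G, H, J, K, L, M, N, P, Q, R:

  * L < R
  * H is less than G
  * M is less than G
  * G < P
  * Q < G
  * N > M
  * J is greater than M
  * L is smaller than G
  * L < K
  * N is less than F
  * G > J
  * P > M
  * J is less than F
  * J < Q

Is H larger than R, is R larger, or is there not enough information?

undetermined

Following every chain through R: below R we get L.
H is not reached, and no chain runs the other way from H to R.
So the given relations leave the order of R and H undetermined.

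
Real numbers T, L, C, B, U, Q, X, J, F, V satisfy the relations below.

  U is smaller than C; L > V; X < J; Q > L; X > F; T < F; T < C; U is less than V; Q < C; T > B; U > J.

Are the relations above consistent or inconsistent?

Every relation is compatible with B < T < F < X < J < U < V < L < Q < C; the set is consistent.

consistent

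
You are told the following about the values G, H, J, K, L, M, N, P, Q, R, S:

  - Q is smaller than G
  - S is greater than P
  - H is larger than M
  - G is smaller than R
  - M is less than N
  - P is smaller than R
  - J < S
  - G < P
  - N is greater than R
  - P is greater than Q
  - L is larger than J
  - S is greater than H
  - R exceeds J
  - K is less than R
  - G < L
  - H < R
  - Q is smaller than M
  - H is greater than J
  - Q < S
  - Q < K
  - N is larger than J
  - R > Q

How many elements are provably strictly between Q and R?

Chaining upward from Q reaches: G, M, L, K, P, H, N, S.
Chaining downward from R reaches: G, M, J, K, P, H.
Strictly between Q and R are those in both lists: G, M, K, P, H — 5 elements.

5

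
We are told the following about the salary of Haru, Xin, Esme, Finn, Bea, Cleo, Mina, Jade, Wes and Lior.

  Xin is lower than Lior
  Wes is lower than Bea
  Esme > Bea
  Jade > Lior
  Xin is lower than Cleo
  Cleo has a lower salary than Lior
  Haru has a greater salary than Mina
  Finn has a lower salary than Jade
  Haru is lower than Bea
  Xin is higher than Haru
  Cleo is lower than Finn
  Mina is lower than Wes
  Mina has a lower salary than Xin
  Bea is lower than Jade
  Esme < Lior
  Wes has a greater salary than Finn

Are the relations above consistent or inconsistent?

The single ordering Mina < Haru < Xin < Cleo < Finn < Wes < Bea < Esme < Lior < Jade satisfies every listed relation, so no contradiction arises.

consistent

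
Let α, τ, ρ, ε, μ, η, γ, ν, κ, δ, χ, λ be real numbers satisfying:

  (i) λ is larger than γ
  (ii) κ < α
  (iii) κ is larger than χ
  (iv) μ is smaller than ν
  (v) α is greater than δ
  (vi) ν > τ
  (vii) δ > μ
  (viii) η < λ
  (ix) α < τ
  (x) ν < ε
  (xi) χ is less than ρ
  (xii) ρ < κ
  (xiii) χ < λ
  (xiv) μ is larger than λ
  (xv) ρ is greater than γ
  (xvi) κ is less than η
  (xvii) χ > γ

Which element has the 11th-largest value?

χ

Piecing the relations together gives one ordering: γ < χ < ρ < κ < η < λ < μ < δ < α < τ < ν < ε.
The 11th largest is χ.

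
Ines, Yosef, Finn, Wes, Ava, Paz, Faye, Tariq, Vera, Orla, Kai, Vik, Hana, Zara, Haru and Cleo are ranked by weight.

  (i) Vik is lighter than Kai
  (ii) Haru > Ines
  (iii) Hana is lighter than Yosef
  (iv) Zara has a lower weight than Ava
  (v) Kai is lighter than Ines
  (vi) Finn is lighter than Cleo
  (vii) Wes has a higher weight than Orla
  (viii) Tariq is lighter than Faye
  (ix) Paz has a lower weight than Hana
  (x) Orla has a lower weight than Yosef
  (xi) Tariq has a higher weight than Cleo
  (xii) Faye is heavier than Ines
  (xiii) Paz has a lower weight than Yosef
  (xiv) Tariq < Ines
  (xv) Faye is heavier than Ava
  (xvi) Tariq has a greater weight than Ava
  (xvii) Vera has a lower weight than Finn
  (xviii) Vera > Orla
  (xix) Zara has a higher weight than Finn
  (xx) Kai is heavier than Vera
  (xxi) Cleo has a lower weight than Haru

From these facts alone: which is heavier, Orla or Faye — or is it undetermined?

Faye

Link the given pairs in sequence: Orla < Vera; Vera < Finn; Finn < Zara; Zara < Ava; Ava < Tariq; Tariq < Ines; Ines < Faye.
Chaining these gives Orla < Vera < Finn < Zara < Ava < Tariq < Ines < Faye.
So Faye is heavier.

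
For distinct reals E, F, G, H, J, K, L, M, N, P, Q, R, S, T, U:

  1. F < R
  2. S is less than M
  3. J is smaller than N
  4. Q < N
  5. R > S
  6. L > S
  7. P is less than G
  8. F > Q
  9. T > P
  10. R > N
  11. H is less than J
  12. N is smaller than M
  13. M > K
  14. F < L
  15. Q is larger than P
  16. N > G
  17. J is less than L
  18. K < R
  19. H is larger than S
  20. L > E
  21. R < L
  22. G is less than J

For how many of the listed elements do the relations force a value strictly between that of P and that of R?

The relations place P below R. An element lies strictly between them when it is forced above P and also forced below R.
Above P: {G, Q, F, J, N, T, M, L}. Below R: {K, G, Q, S, H, F, J, N}.
Intersection: {G, Q, F, J, N} — 5.

5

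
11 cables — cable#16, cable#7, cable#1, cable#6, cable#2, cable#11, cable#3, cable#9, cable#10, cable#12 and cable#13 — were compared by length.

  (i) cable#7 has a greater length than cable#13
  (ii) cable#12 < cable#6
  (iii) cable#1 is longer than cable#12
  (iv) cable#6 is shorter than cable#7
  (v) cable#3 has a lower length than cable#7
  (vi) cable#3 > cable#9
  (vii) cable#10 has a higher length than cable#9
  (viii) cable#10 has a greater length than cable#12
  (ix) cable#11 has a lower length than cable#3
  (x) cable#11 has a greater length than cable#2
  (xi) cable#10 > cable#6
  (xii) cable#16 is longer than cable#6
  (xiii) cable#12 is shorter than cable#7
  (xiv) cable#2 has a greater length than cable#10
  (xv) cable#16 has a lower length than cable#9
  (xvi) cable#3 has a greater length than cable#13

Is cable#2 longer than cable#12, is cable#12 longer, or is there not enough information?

cable#12 < cable#6 < cable#16 < cable#9 < cable#10 < cable#2, by transitivity through cable#6, cable#16, cable#9, cable#10.
So cable#2 is longer.

cable#2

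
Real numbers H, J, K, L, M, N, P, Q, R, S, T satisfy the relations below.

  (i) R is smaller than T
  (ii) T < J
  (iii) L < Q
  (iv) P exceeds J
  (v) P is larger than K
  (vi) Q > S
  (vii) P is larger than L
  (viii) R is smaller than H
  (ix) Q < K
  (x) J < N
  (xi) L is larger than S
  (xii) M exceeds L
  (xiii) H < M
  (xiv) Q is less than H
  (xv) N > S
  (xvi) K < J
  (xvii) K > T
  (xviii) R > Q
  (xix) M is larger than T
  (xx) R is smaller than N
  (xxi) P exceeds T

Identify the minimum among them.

S

L is not least since S < L; Q is not least since S < Q; R is not least since Q < R; H is not least since R < H; T is not least since R < T; K is not least since T < K; M is not least since T < M; J is not least since K < J; P is not least since J < P; N is not least since R < N.
Only S has nothing below it, so S is the minimum.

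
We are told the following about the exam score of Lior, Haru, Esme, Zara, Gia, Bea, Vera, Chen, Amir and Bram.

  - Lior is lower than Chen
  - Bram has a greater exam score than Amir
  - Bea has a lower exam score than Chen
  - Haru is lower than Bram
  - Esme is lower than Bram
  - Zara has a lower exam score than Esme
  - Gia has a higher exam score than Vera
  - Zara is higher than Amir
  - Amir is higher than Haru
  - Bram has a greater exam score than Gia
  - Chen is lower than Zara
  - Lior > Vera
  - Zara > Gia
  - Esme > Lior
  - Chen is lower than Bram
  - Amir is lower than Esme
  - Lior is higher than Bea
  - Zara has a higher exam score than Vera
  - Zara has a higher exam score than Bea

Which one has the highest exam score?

Bram

Chaining downward from Bram: directly below it, Haru, Amir, Gia, Chen, Esme; then Vera, Bea, Lior, Zara.
That covers every other element, and nothing is given above Bram, so Bram is the highest exam score.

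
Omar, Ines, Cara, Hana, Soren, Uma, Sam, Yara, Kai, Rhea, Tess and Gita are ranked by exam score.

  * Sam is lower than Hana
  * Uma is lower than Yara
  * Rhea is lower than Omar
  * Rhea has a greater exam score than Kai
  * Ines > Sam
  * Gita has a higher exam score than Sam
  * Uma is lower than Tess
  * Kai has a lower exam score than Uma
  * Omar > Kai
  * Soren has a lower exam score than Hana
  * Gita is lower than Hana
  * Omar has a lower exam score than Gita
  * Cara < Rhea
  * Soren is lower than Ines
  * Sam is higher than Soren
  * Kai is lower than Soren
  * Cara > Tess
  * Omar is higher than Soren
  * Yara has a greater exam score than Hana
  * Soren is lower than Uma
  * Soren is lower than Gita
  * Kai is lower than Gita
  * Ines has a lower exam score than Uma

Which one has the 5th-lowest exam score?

Uma

The consecutive relations fix a unique order: Kai < Soren < Sam < Ines < Uma < Tess < Cara < Rhea < Omar < Gita < Hana < Yara.
The 5th smallest is Uma.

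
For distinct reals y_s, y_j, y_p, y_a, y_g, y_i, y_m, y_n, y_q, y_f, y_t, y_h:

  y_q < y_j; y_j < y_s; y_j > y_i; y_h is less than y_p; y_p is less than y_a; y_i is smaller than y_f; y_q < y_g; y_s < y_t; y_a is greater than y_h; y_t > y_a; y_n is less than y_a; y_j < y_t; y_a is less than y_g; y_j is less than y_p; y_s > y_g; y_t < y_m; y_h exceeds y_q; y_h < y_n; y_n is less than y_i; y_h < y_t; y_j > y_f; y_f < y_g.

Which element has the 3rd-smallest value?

Chaining the given pairs: y_q < y_h < y_n < y_i < y_f < y_j < y_p < y_a < y_g < y_s < y_t < y_m.
Counting 3 from the smallest end gives y_n.

y_n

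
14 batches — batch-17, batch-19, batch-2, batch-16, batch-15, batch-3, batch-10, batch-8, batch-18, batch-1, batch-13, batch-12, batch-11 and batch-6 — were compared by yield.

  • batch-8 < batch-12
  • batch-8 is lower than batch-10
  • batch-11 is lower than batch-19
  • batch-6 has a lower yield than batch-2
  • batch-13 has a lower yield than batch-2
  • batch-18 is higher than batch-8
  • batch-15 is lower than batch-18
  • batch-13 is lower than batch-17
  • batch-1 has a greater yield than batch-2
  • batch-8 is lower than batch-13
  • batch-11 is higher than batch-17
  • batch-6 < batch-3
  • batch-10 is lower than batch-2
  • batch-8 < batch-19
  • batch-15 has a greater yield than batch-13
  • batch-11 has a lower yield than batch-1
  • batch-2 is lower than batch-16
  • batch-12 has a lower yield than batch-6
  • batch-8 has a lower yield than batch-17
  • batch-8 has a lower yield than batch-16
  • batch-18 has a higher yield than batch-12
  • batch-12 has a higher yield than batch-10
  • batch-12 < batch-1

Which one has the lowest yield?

batch-10 is not least since batch-8 < batch-10; batch-12 is not least since batch-8 < batch-12; batch-6 is not least since batch-12 < batch-6; batch-13 is not least since batch-8 < batch-13; batch-17 is not least since batch-8 < batch-17; batch-15 is not least since batch-13 < batch-15; batch-11 is not least since batch-17 < batch-11; batch-18 is not least since batch-8 < batch-18; batch-19 is not least since batch-11 < batch-19; batch-2 is not least since batch-6 < batch-2; batch-16 is not least since batch-8 < batch-16; batch-3 is not least since batch-6 < batch-3; batch-1 is not least since batch-11 < batch-1.
Only batch-8 has nothing below it, so batch-8 is the lowest yield.

batch-8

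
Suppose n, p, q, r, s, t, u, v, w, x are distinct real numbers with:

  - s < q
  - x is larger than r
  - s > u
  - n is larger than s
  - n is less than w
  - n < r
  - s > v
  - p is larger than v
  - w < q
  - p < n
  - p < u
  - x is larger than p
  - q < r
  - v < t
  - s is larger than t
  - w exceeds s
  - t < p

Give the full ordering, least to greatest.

Each adjacent pair is fixed by a given relation: v < t; t < p; p < u; u < s; s < n; n < w; w < q; q < r; r < x. Chaining them end to end gives the full order.

v < t < p < u < s < n < w < q < r < x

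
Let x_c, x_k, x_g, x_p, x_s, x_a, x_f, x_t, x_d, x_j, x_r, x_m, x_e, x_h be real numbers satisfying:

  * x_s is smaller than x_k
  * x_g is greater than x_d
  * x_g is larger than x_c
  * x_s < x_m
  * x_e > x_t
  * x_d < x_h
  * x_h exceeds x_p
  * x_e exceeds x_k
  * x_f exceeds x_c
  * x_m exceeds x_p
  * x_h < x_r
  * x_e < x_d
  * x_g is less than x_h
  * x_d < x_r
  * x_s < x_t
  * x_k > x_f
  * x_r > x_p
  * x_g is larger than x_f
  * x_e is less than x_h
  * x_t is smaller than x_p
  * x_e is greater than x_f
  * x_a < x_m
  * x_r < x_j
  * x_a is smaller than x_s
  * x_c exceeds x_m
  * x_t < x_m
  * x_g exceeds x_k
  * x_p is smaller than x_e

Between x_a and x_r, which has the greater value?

Following the relations from x_a: x_a < x_s < x_t < x_p < x_m < x_c < x_f < x_k < x_e < x_d < x_g < x_h < x_r.
So x_a < x_r; x_r is the larger of the two.

x_r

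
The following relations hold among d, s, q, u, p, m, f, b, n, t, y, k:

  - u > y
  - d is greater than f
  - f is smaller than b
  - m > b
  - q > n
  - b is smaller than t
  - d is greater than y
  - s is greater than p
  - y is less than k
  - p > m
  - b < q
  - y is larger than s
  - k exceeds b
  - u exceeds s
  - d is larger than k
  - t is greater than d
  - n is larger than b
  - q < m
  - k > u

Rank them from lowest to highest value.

f < b < n < q < m < p < s < y < u < k < d < t

The consecutive links are each given: f < b; b < n; n < q; q < m; m < p; p < s; s < y; y < u; u < k; k < d; d < t.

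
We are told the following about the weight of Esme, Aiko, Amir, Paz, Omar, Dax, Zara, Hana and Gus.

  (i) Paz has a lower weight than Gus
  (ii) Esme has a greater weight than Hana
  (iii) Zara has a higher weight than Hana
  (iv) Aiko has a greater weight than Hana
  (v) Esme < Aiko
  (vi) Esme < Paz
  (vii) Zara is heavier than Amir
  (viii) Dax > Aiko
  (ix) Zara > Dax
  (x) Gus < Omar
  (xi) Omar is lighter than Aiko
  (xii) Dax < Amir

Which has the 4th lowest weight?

Piecing the relations together gives one ordering: Hana < Esme < Paz < Gus < Omar < Aiko < Dax < Amir < Zara.
The 4th smallest is Gus.

Gus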